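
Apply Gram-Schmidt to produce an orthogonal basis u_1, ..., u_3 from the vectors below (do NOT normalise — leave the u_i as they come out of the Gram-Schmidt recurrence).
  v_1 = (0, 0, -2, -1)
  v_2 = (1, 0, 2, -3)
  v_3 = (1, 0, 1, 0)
Orthogonal basis:
  u_1 = (0, 0, -2, -1)
  u_2 = (1, 0, 8/5, -16/5)
  u_3 = (56/69, 0, -7/69, 14/69)

Apply the Gram-Schmidt recurrence
  u_1 = v_1
  u_i = v_i − Σ_{j<i} ((v_i · u_j) / (u_j · u_j)) · u_j.

Step by step this gives:
  u_1 = (0, 0, -2, -1)
  u_2 = (1, 0, 8/5, -16/5)
  u_3 = (56/69, 0, -7/69, 14/69)

Orthogonality check:
  u_2 · u_1 = 0 (should be 0)
  u_3 · u_1 = 0 (should be 0)
  u_3 · u_2 = 0 (should be 0)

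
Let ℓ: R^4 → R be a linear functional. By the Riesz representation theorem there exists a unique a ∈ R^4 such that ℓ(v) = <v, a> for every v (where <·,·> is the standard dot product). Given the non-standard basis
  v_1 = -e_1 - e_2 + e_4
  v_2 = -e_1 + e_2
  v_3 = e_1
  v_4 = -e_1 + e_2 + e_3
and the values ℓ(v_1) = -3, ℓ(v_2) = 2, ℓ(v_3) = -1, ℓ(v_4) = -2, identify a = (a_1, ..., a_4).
a = (-1, 1, -4, -3)

Write a = (a_1, ..., a_4) in the standard basis. For each basis vector v_i, ℓ(v_i) = <v_i, a> is a linear equation in the a_j's. Collect the n equations into a matrix system V a = ℓ, where row i of V is v_i (expressed in the standard basis). Since V is invertible (lower-triangular with 1s on the diagonal, up to permutation), solve by back-substitution:
  V =
[[-1, -1, 0, 1],
 [-1, 1, 0, 0],
 [1, 0, 0, 0],
 [-1, 1, 1, 0]]
  V a = (-3, 2, -1, -2)
Solving gives a = (-1, 1, -4, -3).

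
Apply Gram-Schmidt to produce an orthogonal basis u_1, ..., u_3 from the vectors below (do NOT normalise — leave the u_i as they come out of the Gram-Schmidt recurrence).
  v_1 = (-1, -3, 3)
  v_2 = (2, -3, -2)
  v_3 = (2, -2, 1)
Orthogonal basis:
  u_1 = (-1, -3, 3)
  u_2 = (39/19, -54/19, -41/19)
  u_3 = (465/322, 62/161, 279/322)

Apply the Gram-Schmidt recurrence
  u_1 = v_1
  u_i = v_i − Σ_{j<i} ((v_i · u_j) / (u_j · u_j)) · u_j.

Step by step this gives:
  u_1 = (-1, -3, 3)
  u_2 = (39/19, -54/19, -41/19)
  u_3 = (465/322, 62/161, 279/322)

Orthogonality check:
  u_2 · u_1 = 0 (should be 0)
  u_3 · u_1 = 0 (should be 0)
  u_3 · u_2 = 0 (should be 0)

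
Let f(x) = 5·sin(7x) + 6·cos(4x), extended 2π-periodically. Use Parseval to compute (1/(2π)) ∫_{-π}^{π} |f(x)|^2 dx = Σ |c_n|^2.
Σ |c_n|^2 = 61/2

Expand |f|^2 and use orthogonality of {sin(nx), cos(mx)} on [-π, π]:
  ∫_{-π}^{π} sin(nx)^2 dx = π, ∫ cos(mx)^2 dx = π, and cross terms integrate to 0.
So ∫_{-π}^{π} f(x)^2 dx = 5^2 · π + 6^2 · π = (25 + 36)π.
Divide by 2π: (25 + 36)/2 = 61/2.
By Parseval, this equals Σ |c_n|^2.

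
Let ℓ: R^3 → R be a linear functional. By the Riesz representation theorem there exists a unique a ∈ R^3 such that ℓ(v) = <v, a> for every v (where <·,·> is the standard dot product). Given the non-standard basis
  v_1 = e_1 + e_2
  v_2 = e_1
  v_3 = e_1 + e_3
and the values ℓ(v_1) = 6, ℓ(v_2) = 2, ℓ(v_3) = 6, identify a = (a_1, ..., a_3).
a = (2, 4, 4)

Write a = (a_1, ..., a_3) in the standard basis. For each basis vector v_i, ℓ(v_i) = <v_i, a> is a linear equation in the a_j's. Collect the n equations into a matrix system V a = ℓ, where row i of V is v_i (expressed in the standard basis). Since V is invertible (lower-triangular with 1s on the diagonal, up to permutation), solve by back-substitution:
  V =
[[1, 1, 0],
 [1, 0, 0],
 [1, 0, 1]]
  V a = (6, 2, 6)
Solving gives a = (2, 4, 4).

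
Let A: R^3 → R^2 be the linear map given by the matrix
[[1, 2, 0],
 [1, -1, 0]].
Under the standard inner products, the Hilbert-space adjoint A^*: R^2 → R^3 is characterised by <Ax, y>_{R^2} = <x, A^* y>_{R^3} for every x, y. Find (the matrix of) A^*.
A^* = A^T =
[[1, 1],
 [2, -1],
 [0, 0]]

For real matrices with standard dot products, the defining identity <Ax, y> = <x, A^* y> gives (Ax)^T y = x^T (A^*) y, i.e. x^T A^T y = x^T (A^*) y. Since this holds for all x, y, we must have A^* = A^T. Therefore
A^* =
[[1, 1],
 [2, -1],
 [0, 0]].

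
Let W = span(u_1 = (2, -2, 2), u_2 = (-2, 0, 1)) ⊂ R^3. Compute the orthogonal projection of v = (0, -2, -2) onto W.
proj_W(v) = (5/7, 1/7, -4/7)

Set up U = [u_1 | ... | u_2] ∈ R^(3×2). The projector onto W = col(U) is P = U (U^T U)^(-1) U^T.
Compute U^T U =
  [12, -2]
  [-2, 5],
and U^T v = (0, -2).
Solve U^T U · c = U^T v for the coefficients: c = (-1/14, -3/7). The projection is proj_W(v) = U c.
Check: (v - proj_W(v)) · u_1 = 0  (should be 0).
Check: (v - proj_W(v)) · u_2 = 0  (should be 0).
Result: proj_W(v) = (5/7, 1/7, -4/7).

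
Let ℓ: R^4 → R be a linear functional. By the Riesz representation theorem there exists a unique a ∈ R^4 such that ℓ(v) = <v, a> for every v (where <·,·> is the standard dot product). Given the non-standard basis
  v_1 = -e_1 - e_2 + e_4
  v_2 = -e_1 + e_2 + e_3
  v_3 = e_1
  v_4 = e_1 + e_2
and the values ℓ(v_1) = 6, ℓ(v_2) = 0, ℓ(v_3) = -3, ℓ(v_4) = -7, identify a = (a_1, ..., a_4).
a = (-3, -4, 1, -1)

Write a = (a_1, ..., a_4) in the standard basis. For each basis vector v_i, ℓ(v_i) = <v_i, a> is a linear equation in the a_j's. Collect the n equations into a matrix system V a = ℓ, where row i of V is v_i (expressed in the standard basis). Since V is invertible (lower-triangular with 1s on the diagonal, up to permutation), solve by back-substitution:
  V =
[[-1, -1, 0, 1],
 [-1, 1, 1, 0],
 [1, 0, 0, 0],
 [1, 1, 0, 0]]
  V a = (6, 0, -3, -7)
Solving gives a = (-3, -4, 1, -1).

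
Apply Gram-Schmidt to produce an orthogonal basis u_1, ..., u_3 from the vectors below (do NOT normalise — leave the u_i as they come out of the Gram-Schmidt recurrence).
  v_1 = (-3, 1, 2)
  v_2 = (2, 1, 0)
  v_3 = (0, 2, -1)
Orthogonal basis:
  u_1 = (-3, 1, 2)
  u_2 = (13/14, 19/14, 5/7)
  u_3 = (-26/45, 52/45, -13/9)

Apply the Gram-Schmidt recurrence
  u_1 = v_1
  u_i = v_i − Σ_{j<i} ((v_i · u_j) / (u_j · u_j)) · u_j.

Step by step this gives:
  u_1 = (-3, 1, 2)
  u_2 = (13/14, 19/14, 5/7)
  u_3 = (-26/45, 52/45, -13/9)

Orthogonality check:
  u_2 · u_1 = 0 (should be 0)
  u_3 · u_1 = 0 (should be 0)
  u_3 · u_2 = 0 (should be 0)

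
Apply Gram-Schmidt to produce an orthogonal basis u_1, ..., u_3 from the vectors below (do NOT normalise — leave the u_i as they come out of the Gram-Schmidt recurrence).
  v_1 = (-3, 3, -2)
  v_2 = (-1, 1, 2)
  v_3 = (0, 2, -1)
Orthogonal basis:
  u_1 = (-3, 3, -2)
  u_2 = (-8/11, 8/11, 24/11)
  u_3 = (1, 1, 0)

Apply the Gram-Schmidt recurrence
  u_1 = v_1
  u_i = v_i − Σ_{j<i} ((v_i · u_j) / (u_j · u_j)) · u_j.

Step by step this gives:
  u_1 = (-3, 3, -2)
  u_2 = (-8/11, 8/11, 24/11)
  u_3 = (1, 1, 0)

Orthogonality check:
  u_2 · u_1 = 0 (should be 0)
  u_3 · u_1 = 0 (should be 0)
  u_3 · u_2 = 0 (should be 0)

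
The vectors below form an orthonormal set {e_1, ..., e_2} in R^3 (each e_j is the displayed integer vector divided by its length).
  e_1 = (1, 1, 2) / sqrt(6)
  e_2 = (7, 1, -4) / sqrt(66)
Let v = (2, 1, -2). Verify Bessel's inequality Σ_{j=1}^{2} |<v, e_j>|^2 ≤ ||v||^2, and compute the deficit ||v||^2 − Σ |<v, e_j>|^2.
Σ |<v, e_j>|^2 = 90/11; ||v||^2 = 9; deficit = 9/11

Write each e_j = u_j / sqrt(<u_j, u_j>) where u_j is the displayed integer vector. Then <v, e_j> = <v, u_j> / sqrt(<u_j, u_j>), so |<v, e_j>|^2 = <v, u_j>^2 / <u_j, u_j>.
Coefficients: <v, e_1> = -1/sqrt(6), <v, e_2> = 23/sqrt(66).
Square and sum: Σ |<v, e_j>|^2 = 90/11.
Compute ||v||^2 = v·v = 9.
Deficit = 9 − 90/11 = 9/11 ≥ 0, confirming Bessel's inequality. (The deficit equals ||v − Σ <v,e_j> e_j||^2, the squared distance from v to span{e_j}.)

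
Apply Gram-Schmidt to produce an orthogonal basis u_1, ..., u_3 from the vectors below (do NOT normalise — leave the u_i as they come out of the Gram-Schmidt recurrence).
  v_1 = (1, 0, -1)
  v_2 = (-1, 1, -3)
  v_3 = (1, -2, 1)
Orthogonal basis:
  u_1 = (1, 0, -1)
  u_2 = (-2, 1, -2)
  u_3 = (-1/3, -4/3, -1/3)

Apply the Gram-Schmidt recurrence
  u_1 = v_1
  u_i = v_i − Σ_{j<i} ((v_i · u_j) / (u_j · u_j)) · u_j.

Step by step this gives:
  u_1 = (1, 0, -1)
  u_2 = (-2, 1, -2)
  u_3 = (-1/3, -4/3, -1/3)

Orthogonality check:
  u_2 · u_1 = 0 (should be 0)
  u_3 · u_1 = 0 (should be 0)
  u_3 · u_2 = 0 (should be 0)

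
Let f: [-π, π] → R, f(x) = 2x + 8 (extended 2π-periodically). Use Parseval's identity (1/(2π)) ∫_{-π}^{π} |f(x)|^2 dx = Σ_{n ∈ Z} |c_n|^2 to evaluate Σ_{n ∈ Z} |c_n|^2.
Σ |c_n|^2 = 4π^2/3 + 64

Expand and integrate term by term over [-π, π]:
  ∫ (2x)^2 dx = 4·(2π^3/3); ∫ 2·2·(8)·x dx = 0 (odd integrand); ∫ 8^2 dx = 64·2π.
So (1/(2π)) ∫_{-π}^{π} (2x + 8)^2 dx = 4π^2/3 + 64 = 4π^2/3 + 64.
Parseval ⇒ Σ |c_n|^2 = 4π^2/3 + 64.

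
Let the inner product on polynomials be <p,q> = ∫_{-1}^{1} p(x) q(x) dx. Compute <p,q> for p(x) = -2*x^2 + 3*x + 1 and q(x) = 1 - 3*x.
<p,q> = -16/3

Expand the product: p(x)·q(x) = 6*x^3 - 11*x^2 + 1.
∫_{-1}^{1} of each monomial x^k gives [2/(k+1) if k even, 0 if k odd]. Integrating term-by-term (or equivalently evaluating the antiderivative F(x) = 3*x^4/2 - 11*x^3/3 + x at the endpoints):
  F(1) − F(−1) = -7/6 − (25/6) = -16/3.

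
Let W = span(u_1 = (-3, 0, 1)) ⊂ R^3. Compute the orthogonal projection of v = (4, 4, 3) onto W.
proj_W(v) = (27/10, 0, -9/10)

Set up U = [u_1 | ... | u_1] ∈ R^(3×1). The projector onto W = col(U) is P = U (U^T U)^(-1) U^T.
Compute U^T U =
  [10],
and U^T v = (-9).
Solve U^T U · c = U^T v for the coefficients: c = (-9/10). The projection is proj_W(v) = U c.
Check: (v - proj_W(v)) · u_1 = 0  (should be 0).
Result: proj_W(v) = (27/10, 0, -9/10).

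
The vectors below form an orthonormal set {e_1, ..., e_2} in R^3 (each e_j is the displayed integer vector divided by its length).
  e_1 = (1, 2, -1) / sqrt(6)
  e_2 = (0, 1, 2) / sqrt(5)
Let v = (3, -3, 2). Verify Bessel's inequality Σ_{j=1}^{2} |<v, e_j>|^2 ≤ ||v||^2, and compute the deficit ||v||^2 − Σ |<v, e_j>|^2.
Σ |<v, e_j>|^2 = 131/30; ||v||^2 = 22; deficit = 529/30

Write each e_j = u_j / sqrt(<u_j, u_j>) where u_j is the displayed integer vector. Then <v, e_j> = <v, u_j> / sqrt(<u_j, u_j>), so |<v, e_j>|^2 = <v, u_j>^2 / <u_j, u_j>.
Coefficients: <v, e_1> = -5/sqrt(6), <v, e_2> = 1/sqrt(5).
Square and sum: Σ |<v, e_j>|^2 = 131/30.
Compute ||v||^2 = v·v = 22.
Deficit = 22 − 131/30 = 529/30 ≥ 0, confirming Bessel's inequality. (The deficit equals ||v − Σ <v,e_j> e_j||^2, the squared distance from v to span{e_j}.)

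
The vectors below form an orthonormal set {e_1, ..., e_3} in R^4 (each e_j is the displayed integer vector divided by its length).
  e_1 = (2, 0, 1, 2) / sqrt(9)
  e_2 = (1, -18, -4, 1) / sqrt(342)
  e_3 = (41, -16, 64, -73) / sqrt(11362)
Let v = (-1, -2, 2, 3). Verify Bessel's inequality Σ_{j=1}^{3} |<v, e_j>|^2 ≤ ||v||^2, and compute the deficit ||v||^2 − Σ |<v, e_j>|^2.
Σ |<v, e_j>|^2 = 2246/299; ||v||^2 = 18; deficit = 3136/299

Write each e_j = u_j / sqrt(<u_j, u_j>) where u_j is the displayed integer vector. Then <v, e_j> = <v, u_j> / sqrt(<u_j, u_j>), so |<v, e_j>|^2 = <v, u_j>^2 / <u_j, u_j>.
Coefficients: <v, e_1> = 6/sqrt(9), <v, e_2> = 30/sqrt(342), <v, e_3> = -100/sqrt(11362).
Square and sum: Σ |<v, e_j>|^2 = 2246/299.
Compute ||v||^2 = v·v = 18.
Deficit = 18 − 2246/299 = 3136/299 ≥ 0, confirming Bessel's inequality. (The deficit equals ||v − Σ <v,e_j> e_j||^2, the squared distance from v to span{e_j}.)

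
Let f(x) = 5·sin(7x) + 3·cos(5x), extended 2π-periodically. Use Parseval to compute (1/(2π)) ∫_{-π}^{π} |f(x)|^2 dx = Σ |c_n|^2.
Σ |c_n|^2 = 17

Expand |f|^2 and use orthogonality of {sin(nx), cos(mx)} on [-π, π]:
  ∫_{-π}^{π} sin(nx)^2 dx = π, ∫ cos(mx)^2 dx = π, and cross terms integrate to 0.
So ∫_{-π}^{π} f(x)^2 dx = 5^2 · π + 3^2 · π = (25 + 9)π.
Divide by 2π: (25 + 9)/2 = 17.
By Parseval, this equals Σ |c_n|^2.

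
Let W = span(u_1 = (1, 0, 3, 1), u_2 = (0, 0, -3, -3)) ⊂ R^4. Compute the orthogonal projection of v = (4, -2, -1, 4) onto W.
proj_W(v) = (-1/3, 0, 7/6, 11/6)

Set up U = [u_1 | ... | u_2] ∈ R^(4×2). The projector onto W = col(U) is P = U (U^T U)^(-1) U^T.
Compute U^T U =
  [11, -12]
  [-12, 18],
and U^T v = (5, -9).
Solve U^T U · c = U^T v for the coefficients: c = (-1/3, -13/18). The projection is proj_W(v) = U c.
Check: (v - proj_W(v)) · u_1 = 0  (should be 0).
Check: (v - proj_W(v)) · u_2 = 0  (should be 0).
Result: proj_W(v) = (-1/3, 0, 7/6, 11/6).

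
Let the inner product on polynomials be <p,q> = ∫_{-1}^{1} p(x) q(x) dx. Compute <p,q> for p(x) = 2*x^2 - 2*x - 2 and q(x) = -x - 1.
<p,q> = 4

Expand the product: p(x)·q(x) = -2*x^3 + 4*x + 2.
∫_{-1}^{1} of each monomial x^k gives [2/(k+1) if k even, 0 if k odd]. Integrating term-by-term (or equivalently evaluating the antiderivative F(x) = -x^4/2 + 2*x^2 + 2*x at the endpoints):
  F(1) − F(−1) = 7/2 − (-1/2) = 4.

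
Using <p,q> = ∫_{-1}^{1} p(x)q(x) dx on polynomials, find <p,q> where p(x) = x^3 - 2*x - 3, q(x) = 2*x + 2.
<p,q> = -208/15

Expand the product: p(x)·q(x) = 2*x^4 + 2*x^3 - 4*x^2 - 10*x - 6.
∫_{-1}^{1} of each monomial x^k gives [2/(k+1) if k even, 0 if k odd]. Integrating term-by-term (or equivalently evaluating the antiderivative F(x) = 2*x^5/5 + x^4/2 - 4*x^3/3 - 5*x^2 - 6*x at the endpoints):
  F(1) − F(−1) = -343/30 − (73/30) = -208/15.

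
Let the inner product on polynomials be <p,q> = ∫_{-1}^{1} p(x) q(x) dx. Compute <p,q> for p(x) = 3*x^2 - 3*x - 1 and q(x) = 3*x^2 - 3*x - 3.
<p,q> = 38/5

Expand the product: p(x)·q(x) = 9*x^4 - 18*x^3 - 3*x^2 + 12*x + 3.
∫_{-1}^{1} of each monomial x^k gives [2/(k+1) if k even, 0 if k odd]. Integrating term-by-term (or equivalently evaluating the antiderivative F(x) = 9*x^5/5 - 9*x^4/2 - x^3 + 6*x^2 + 3*x at the endpoints):
  F(1) − F(−1) = 53/10 − (-23/10) = 38/5.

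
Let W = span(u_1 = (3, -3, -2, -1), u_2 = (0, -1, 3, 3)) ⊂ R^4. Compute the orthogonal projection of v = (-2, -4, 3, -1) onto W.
proj_W(v) = (237/401, -473/401, 550/401, 629/401)

Set up U = [u_1 | ... | u_2] ∈ R^(4×2). The projector onto W = col(U) is P = U (U^T U)^(-1) U^T.
Compute U^T U =
  [23, -6]
  [-6, 19],
and U^T v = (1, 10).
Solve U^T U · c = U^T v for the coefficients: c = (79/401, 236/401). The projection is proj_W(v) = U c.
Check: (v - proj_W(v)) · u_1 = 0  (should be 0).
Check: (v - proj_W(v)) · u_2 = 0  (should be 0).
Result: proj_W(v) = (237/401, -473/401, 550/401, 629/401).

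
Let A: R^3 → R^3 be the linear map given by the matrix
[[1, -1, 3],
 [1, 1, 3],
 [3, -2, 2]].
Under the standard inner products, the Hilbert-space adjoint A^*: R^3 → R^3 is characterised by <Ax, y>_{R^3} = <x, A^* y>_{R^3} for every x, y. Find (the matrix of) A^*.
A^* = A^T =
[[1, 1, 3],
 [-1, 1, -2],
 [3, 3, 2]]

For real matrices with standard dot products, the defining identity <Ax, y> = <x, A^* y> gives (Ax)^T y = x^T (A^*) y, i.e. x^T A^T y = x^T (A^*) y. Since this holds for all x, y, we must have A^* = A^T. Therefore
A^* =
[[1, 1, 3],
 [-1, 1, -2],
 [3, 3, 2]].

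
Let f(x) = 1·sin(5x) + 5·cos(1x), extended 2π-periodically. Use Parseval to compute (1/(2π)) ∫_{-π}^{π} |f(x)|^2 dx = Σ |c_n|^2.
Σ |c_n|^2 = 13

Expand |f|^2 and use orthogonality of {sin(nx), cos(mx)} on [-π, π]:
  ∫_{-π}^{π} sin(nx)^2 dx = π, ∫ cos(mx)^2 dx = π, and cross terms integrate to 0.
So ∫_{-π}^{π} f(x)^2 dx = 1^2 · π + 5^2 · π = (1 + 25)π.
Divide by 2π: (1 + 25)/2 = 13.
By Parseval, this equals Σ |c_n|^2.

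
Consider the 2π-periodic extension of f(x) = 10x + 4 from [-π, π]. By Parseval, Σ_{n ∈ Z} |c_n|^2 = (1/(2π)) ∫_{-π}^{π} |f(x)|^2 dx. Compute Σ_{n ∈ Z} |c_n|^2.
Σ |c_n|^2 = 100π^2/3 + 16

Expand and integrate term by term over [-π, π]:
  ∫ (10x)^2 dx = 100·(2π^3/3); ∫ 2·10·(4)·x dx = 0 (odd integrand); ∫ 4^2 dx = 16·2π.
So (1/(2π)) ∫_{-π}^{π} (10x + 4)^2 dx = 100π^2/3 + 16 = 100π^2/3 + 16.
Parseval ⇒ Σ |c_n|^2 = 100π^2/3 + 16.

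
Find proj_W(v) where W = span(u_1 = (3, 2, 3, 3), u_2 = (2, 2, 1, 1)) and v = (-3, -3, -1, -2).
proj_W(v) = (-3, -3, -3/2, -3/2)

Set up U = [u_1 | ... | u_2] ∈ R^(4×2). The projector onto W = col(U) is P = U (U^T U)^(-1) U^T.
Compute U^T U =
  [31, 16]
  [16, 10],
and U^T v = (-24, -15).
Solve U^T U · c = U^T v for the coefficients: c = (0, -3/2). The projection is proj_W(v) = U c.
Check: (v - proj_W(v)) · u_1 = 0  (should be 0).
Check: (v - proj_W(v)) · u_2 = 0  (should be 0).
Result: proj_W(v) = (-3, -3, -3/2, -3/2).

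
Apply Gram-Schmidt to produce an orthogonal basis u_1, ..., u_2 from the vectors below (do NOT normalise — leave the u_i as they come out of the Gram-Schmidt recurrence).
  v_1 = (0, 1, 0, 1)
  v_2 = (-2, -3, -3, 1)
Orthogonal basis:
  u_1 = (0, 1, 0, 1)
  u_2 = (-2, -2, -3, 2)

Apply the Gram-Schmidt recurrence
  u_1 = v_1
  u_i = v_i − Σ_{j<i} ((v_i · u_j) / (u_j · u_j)) · u_j.

Step by step this gives:
  u_1 = (0, 1, 0, 1)
  u_2 = (-2, -2, -3, 2)

Orthogonality check:
  u_2 · u_1 = 0 (should be 0)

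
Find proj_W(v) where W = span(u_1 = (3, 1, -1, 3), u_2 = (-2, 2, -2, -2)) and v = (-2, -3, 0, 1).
proj_W(v) = (-1/2, -3/2, 3/2, -1/2)

Set up U = [u_1 | ... | u_2] ∈ R^(4×2). The projector onto W = col(U) is P = U (U^T U)^(-1) U^T.
Compute U^T U =
  [20, -8]
  [-8, 16],
and U^T v = (-6, -4).
Solve U^T U · c = U^T v for the coefficients: c = (-1/2, -1/2). The projection is proj_W(v) = U c.
Check: (v - proj_W(v)) · u_1 = 0  (should be 0).
Check: (v - proj_W(v)) · u_2 = 0  (should be 0).
Result: proj_W(v) = (-1/2, -3/2, 3/2, -1/2).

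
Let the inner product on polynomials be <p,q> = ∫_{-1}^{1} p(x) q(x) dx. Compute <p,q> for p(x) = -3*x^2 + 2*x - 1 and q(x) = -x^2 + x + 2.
<p,q> = -24/5

Expand the product: p(x)·q(x) = 3*x^4 - 5*x^3 - 3*x^2 + 3*x - 2.
∫_{-1}^{1} of each monomial x^k gives [2/(k+1) if k even, 0 if k odd]. Integrating term-by-term (or equivalently evaluating the antiderivative F(x) = 3*x^5/5 - 5*x^4/4 - x^3 + 3*x^2/2 - 2*x at the endpoints):
  F(1) − F(−1) = -43/20 − (53/20) = -24/5.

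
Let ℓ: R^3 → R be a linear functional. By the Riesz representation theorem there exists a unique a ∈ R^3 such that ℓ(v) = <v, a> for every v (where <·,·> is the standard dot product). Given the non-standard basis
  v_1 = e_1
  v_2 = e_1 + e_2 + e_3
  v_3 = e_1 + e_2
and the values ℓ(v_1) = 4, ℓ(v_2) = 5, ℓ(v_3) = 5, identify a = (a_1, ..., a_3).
a = (4, 1, 0)

Write a = (a_1, ..., a_3) in the standard basis. For each basis vector v_i, ℓ(v_i) = <v_i, a> is a linear equation in the a_j's. Collect the n equations into a matrix system V a = ℓ, where row i of V is v_i (expressed in the standard basis). Since V is invertible (lower-triangular with 1s on the diagonal, up to permutation), solve by back-substitution:
  V =
[[1, 0, 0],
 [1, 1, 1],
 [1, 1, 0]]
  V a = (4, 5, 5)
Solving gives a = (4, 1, 0).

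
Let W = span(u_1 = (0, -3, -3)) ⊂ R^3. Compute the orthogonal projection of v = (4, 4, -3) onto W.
proj_W(v) = (0, 1/2, 1/2)

Set up U = [u_1 | ... | u_1] ∈ R^(3×1). The projector onto W = col(U) is P = U (U^T U)^(-1) U^T.
Compute U^T U =
  [18],
and U^T v = (-3).
Solve U^T U · c = U^T v for the coefficients: c = (-1/6). The projection is proj_W(v) = U c.
Check: (v - proj_W(v)) · u_1 = 0  (should be 0).
Result: proj_W(v) = (0, 1/2, 1/2).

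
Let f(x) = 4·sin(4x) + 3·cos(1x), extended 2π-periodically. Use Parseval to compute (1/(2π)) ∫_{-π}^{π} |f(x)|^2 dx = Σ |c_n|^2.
Σ |c_n|^2 = 25/2

Expand |f|^2 and use orthogonality of {sin(nx), cos(mx)} on [-π, π]:
  ∫_{-π}^{π} sin(nx)^2 dx = π, ∫ cos(mx)^2 dx = π, and cross terms integrate to 0.
So ∫_{-π}^{π} f(x)^2 dx = 4^2 · π + 3^2 · π = (16 + 9)π.
Divide by 2π: (16 + 9)/2 = 25/2.
By Parseval, this equals Σ |c_n|^2.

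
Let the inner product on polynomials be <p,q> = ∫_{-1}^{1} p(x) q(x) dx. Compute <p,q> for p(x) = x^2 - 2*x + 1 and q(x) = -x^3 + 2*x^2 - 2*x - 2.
<p,q> = 4/15

Expand the product: p(x)·q(x) = -x^5 + 4*x^4 - 7*x^3 + 4*x^2 + 2*x - 2.
∫_{-1}^{1} of each monomial x^k gives [2/(k+1) if k even, 0 if k odd]. Integrating term-by-term (or equivalently evaluating the antiderivative F(x) = -x^6/6 + 4*x^5/5 - 7*x^4/4 + 4*x^3/3 + x^2 - 2*x at the endpoints):
  F(1) − F(−1) = -47/60 − (-21/20) = 4/15.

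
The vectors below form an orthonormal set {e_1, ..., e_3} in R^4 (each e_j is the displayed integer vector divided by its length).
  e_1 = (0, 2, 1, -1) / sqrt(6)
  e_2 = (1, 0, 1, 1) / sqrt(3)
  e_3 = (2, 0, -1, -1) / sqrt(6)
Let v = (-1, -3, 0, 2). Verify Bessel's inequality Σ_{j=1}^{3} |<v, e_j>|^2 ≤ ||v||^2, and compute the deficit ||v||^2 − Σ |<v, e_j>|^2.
Σ |<v, e_j>|^2 = 41/3; ||v||^2 = 14; deficit = 1/3

Write each e_j = u_j / sqrt(<u_j, u_j>) where u_j is the displayed integer vector. Then <v, e_j> = <v, u_j> / sqrt(<u_j, u_j>), so |<v, e_j>|^2 = <v, u_j>^2 / <u_j, u_j>.
Coefficients: <v, e_1> = -8/sqrt(6), <v, e_2> = 1/sqrt(3), <v, e_3> = -4/sqrt(6).
Square and sum: Σ |<v, e_j>|^2 = 41/3.
Compute ||v||^2 = v·v = 14.
Deficit = 14 − 41/3 = 1/3 ≥ 0, confirming Bessel's inequality. (The deficit equals ||v − Σ <v,e_j> e_j||^2, the squared distance from v to span{e_j}.)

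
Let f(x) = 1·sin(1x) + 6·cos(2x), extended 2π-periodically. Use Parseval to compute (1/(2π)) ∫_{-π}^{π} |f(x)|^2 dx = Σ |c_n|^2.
Σ |c_n|^2 = 37/2

Expand |f|^2 and use orthogonality of {sin(nx), cos(mx)} on [-π, π]:
  ∫_{-π}^{π} sin(nx)^2 dx = π, ∫ cos(mx)^2 dx = π, and cross terms integrate to 0.
So ∫_{-π}^{π} f(x)^2 dx = 1^2 · π + 6^2 · π = (1 + 36)π.
Divide by 2π: (1 + 36)/2 = 37/2.
By Parseval, this equals Σ |c_n|^2.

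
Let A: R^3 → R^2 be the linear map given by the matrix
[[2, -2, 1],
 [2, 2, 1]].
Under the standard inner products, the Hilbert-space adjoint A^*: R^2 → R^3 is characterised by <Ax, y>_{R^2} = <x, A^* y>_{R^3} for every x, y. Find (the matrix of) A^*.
A^* = A^T =
[[2, 2],
 [-2, 2],
 [1, 1]]

For real matrices with standard dot products, the defining identity <Ax, y> = <x, A^* y> gives (Ax)^T y = x^T (A^*) y, i.e. x^T A^T y = x^T (A^*) y. Since this holds for all x, y, we must have A^* = A^T. Therefore
A^* =
[[2, 2],
 [-2, 2],
 [1, 1]].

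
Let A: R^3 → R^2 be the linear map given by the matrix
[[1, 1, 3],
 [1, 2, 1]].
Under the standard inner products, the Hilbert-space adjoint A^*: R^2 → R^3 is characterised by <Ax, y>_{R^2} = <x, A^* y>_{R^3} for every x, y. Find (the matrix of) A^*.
A^* = A^T =
[[1, 1],
 [1, 2],
 [3, 1]]

For real matrices with standard dot products, the defining identity <Ax, y> = <x, A^* y> gives (Ax)^T y = x^T (A^*) y, i.e. x^T A^T y = x^T (A^*) y. Since this holds for all x, y, we must have A^* = A^T. Therefore
A^* =
[[1, 1],
 [1, 2],
 [3, 1]].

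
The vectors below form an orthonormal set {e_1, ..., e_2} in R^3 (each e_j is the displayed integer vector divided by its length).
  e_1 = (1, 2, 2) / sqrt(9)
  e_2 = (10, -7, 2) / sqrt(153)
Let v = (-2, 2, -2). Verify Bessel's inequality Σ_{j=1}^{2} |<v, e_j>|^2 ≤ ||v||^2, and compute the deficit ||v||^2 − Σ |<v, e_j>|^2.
Σ |<v, e_j>|^2 = 168/17; ||v||^2 = 12; deficit = 36/17

Write each e_j = u_j / sqrt(<u_j, u_j>) where u_j is the displayed integer vector. Then <v, e_j> = <v, u_j> / sqrt(<u_j, u_j>), so |<v, e_j>|^2 = <v, u_j>^2 / <u_j, u_j>.
Coefficients: <v, e_1> = -2/sqrt(9), <v, e_2> = -38/sqrt(153).
Square and sum: Σ |<v, e_j>|^2 = 168/17.
Compute ||v||^2 = v·v = 12.
Deficit = 12 − 168/17 = 36/17 ≥ 0, confirming Bessel's inequality. (The deficit equals ||v − Σ <v,e_j> e_j||^2, the squared distance from v to span{e_j}.)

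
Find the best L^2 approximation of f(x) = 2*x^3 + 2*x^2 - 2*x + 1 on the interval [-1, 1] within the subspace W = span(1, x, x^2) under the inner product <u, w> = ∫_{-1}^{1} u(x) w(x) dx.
g(x) = 2*x^2 - 4*x/5 + 1

The best approximation g ∈ W is the orthogonal projection of f onto W. Writing g = a_0 + a_1 x + a_2 x^2, the coefficients solve the normal equations G · a = b where
  G_{ij} = <φ_i, φ_j> and b_i = <f, φ_i>, with φ_0 = 1, φ_1 = x, φ_2 = x^2.
G =
  [2, 0, 2/3]
  [0, 2/3, 0]
  [2/3, 0, 2/5],
b = (10/3, -8/15, 22/15).
Solving gives a_0 = 1, a_1 = -4/5, a_2 = 2, so
  g(x) = 2*x^2 - 4*x/5 + 1.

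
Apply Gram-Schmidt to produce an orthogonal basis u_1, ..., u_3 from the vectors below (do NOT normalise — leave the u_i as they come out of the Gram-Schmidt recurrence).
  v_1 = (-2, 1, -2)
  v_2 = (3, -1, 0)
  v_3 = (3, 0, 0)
Orthogonal basis:
  u_1 = (-2, 1, -2)
  u_2 = (13/9, -2/9, -14/9)
  u_3 = (12/41, 36/41, 6/41)

Apply the Gram-Schmidt recurrence
  u_1 = v_1
  u_i = v_i − Σ_{j<i} ((v_i · u_j) / (u_j · u_j)) · u_j.

Step by step this gives:
  u_1 = (-2, 1, -2)
  u_2 = (13/9, -2/9, -14/9)
  u_3 = (12/41, 36/41, 6/41)

Orthogonality check:
  u_2 · u_1 = 0 (should be 0)
  u_3 · u_1 = 0 (should be 0)
  u_3 · u_2 = 0 (should be 0)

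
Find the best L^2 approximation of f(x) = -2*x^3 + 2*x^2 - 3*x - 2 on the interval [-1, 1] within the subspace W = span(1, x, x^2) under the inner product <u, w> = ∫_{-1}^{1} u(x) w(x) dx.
g(x) = 2*x^2 - 21*x/5 - 2

The best approximation g ∈ W is the orthogonal projection of f onto W. Writing g = a_0 + a_1 x + a_2 x^2, the coefficients solve the normal equations G · a = b where
  G_{ij} = <φ_i, φ_j> and b_i = <f, φ_i>, with φ_0 = 1, φ_1 = x, φ_2 = x^2.
G =
  [2, 0, 2/3]
  [0, 2/3, 0]
  [2/3, 0, 2/5],
b = (-8/3, -14/5, -8/15).
Solving gives a_0 = -2, a_1 = -21/5, a_2 = 2, so
  g(x) = 2*x^2 - 21*x/5 - 2.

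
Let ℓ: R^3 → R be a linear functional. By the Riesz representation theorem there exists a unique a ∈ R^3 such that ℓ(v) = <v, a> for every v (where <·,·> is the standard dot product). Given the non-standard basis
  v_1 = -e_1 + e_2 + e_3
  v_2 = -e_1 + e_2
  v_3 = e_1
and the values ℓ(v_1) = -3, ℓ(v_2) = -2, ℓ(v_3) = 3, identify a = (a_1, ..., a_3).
a = (3, 1, -1)

Write a = (a_1, ..., a_3) in the standard basis. For each basis vector v_i, ℓ(v_i) = <v_i, a> is a linear equation in the a_j's. Collect the n equations into a matrix system V a = ℓ, where row i of V is v_i (expressed in the standard basis). Since V is invertible (lower-triangular with 1s on the diagonal, up to permutation), solve by back-substitution:
  V =
[[-1, 1, 1],
 [-1, 1, 0],
 [1, 0, 0]]
  V a = (-3, -2, 3)
Solving gives a = (3, 1, -1).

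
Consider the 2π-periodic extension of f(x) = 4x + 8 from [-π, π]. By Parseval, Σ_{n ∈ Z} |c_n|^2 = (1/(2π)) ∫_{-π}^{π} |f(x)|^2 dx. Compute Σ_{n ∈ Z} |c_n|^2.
Σ |c_n|^2 = 16π^2/3 + 64

Expand and integrate term by term over [-π, π]:
  ∫ (4x)^2 dx = 16·(2π^3/3); ∫ 2·4·(8)·x dx = 0 (odd integrand); ∫ 8^2 dx = 64·2π.
So (1/(2π)) ∫_{-π}^{π} (4x + 8)^2 dx = 16π^2/3 + 64 = 16π^2/3 + 64.
Parseval ⇒ Σ |c_n|^2 = 16π^2/3 + 64.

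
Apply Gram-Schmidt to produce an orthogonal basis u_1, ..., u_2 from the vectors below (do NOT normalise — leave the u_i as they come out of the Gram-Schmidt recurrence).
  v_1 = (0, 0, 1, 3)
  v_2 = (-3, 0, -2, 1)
Orthogonal basis:
  u_1 = (0, 0, 1, 3)
  u_2 = (-3, 0, -21/10, 7/10)

Apply the Gram-Schmidt recurrence
  u_1 = v_1
  u_i = v_i − Σ_{j<i} ((v_i · u_j) / (u_j · u_j)) · u_j.

Step by step this gives:
  u_1 = (0, 0, 1, 3)
  u_2 = (-3, 0, -21/10, 7/10)

Orthogonality check:
  u_2 · u_1 = 0 (should be 0)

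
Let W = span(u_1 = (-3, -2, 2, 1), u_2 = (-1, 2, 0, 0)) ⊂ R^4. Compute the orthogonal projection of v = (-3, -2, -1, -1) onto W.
proj_W(v) = (-139/89, -114/89, 98/89, 49/89)

Set up U = [u_1 | ... | u_2] ∈ R^(4×2). The projector onto W = col(U) is P = U (U^T U)^(-1) U^T.
Compute U^T U =
  [18, -1]
  [-1, 5],
and U^T v = (10, -1).
Solve U^T U · c = U^T v for the coefficients: c = (49/89, -8/89). The projection is proj_W(v) = U c.
Check: (v - proj_W(v)) · u_1 = 0  (should be 0).
Check: (v - proj_W(v)) · u_2 = 0  (should be 0).
Result: proj_W(v) = (-139/89, -114/89, 98/89, 49/89).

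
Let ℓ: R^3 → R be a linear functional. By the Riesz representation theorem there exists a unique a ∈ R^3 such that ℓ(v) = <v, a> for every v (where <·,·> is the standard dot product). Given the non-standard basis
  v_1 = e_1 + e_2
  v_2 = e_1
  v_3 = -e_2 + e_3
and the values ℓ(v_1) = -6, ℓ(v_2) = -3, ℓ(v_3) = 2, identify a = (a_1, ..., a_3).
a = (-3, -3, -1)

Write a = (a_1, ..., a_3) in the standard basis. For each basis vector v_i, ℓ(v_i) = <v_i, a> is a linear equation in the a_j's. Collect the n equations into a matrix system V a = ℓ, where row i of V is v_i (expressed in the standard basis). Since V is invertible (lower-triangular with 1s on the diagonal, up to permutation), solve by back-substitution:
  V =
[[1, 1, 0],
 [1, 0, 0],
 [0, -1, 1]]
  V a = (-6, -3, 2)
Solving gives a = (-3, -3, -1).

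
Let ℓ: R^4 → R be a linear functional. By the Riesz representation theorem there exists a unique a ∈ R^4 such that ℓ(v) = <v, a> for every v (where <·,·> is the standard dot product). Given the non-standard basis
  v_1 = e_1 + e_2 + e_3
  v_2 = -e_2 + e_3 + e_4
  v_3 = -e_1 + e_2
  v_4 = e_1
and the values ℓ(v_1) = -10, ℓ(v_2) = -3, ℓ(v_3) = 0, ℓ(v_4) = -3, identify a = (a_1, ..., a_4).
a = (-3, -3, -4, -2)

Write a = (a_1, ..., a_4) in the standard basis. For each basis vector v_i, ℓ(v_i) = <v_i, a> is a linear equation in the a_j's. Collect the n equations into a matrix system V a = ℓ, where row i of V is v_i (expressed in the standard basis). Since V is invertible (lower-triangular with 1s on the diagonal, up to permutation), solve by back-substitution:
  V =
[[1, 1, 1, 0],
 [0, -1, 1, 1],
 [-1, 1, 0, 0],
 [1, 0, 0, 0]]
  V a = (-10, -3, 0, -3)
Solving gives a = (-3, -3, -4, -2).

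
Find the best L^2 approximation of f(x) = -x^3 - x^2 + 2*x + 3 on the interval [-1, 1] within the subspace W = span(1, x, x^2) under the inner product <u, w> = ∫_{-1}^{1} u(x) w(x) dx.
g(x) = -x^2 + 7*x/5 + 3

The best approximation g ∈ W is the orthogonal projection of f onto W. Writing g = a_0 + a_1 x + a_2 x^2, the coefficients solve the normal equations G · a = b where
  G_{ij} = <φ_i, φ_j> and b_i = <f, φ_i>, with φ_0 = 1, φ_1 = x, φ_2 = x^2.
G =
  [2, 0, 2/3]
  [0, 2/3, 0]
  [2/3, 0, 2/5],
b = (16/3, 14/15, 8/5).
Solving gives a_0 = 3, a_1 = 7/5, a_2 = -1, so
  g(x) = -x^2 + 7*x/5 + 3.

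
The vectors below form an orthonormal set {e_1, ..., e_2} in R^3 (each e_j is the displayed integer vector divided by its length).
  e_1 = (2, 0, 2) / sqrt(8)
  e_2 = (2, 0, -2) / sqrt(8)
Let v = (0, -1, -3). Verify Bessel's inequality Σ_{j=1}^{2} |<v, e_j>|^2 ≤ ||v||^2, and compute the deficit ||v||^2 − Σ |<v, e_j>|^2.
Σ |<v, e_j>|^2 = 9; ||v||^2 = 10; deficit = 1

Write each e_j = u_j / sqrt(<u_j, u_j>) where u_j is the displayed integer vector. Then <v, e_j> = <v, u_j> / sqrt(<u_j, u_j>), so |<v, e_j>|^2 = <v, u_j>^2 / <u_j, u_j>.
Coefficients: <v, e_1> = -6/sqrt(8), <v, e_2> = 6/sqrt(8).
Square and sum: Σ |<v, e_j>|^2 = 9.
Compute ||v||^2 = v·v = 10.
Deficit = 10 − 9 = 1 ≥ 0, confirming Bessel's inequality. (The deficit equals ||v − Σ <v,e_j> e_j||^2, the squared distance from v to span{e_j}.)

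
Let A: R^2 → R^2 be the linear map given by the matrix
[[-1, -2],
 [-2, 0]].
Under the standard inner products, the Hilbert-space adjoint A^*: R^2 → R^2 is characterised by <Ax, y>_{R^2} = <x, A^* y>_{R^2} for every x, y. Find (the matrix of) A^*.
A^* = A^T =
[[-1, -2],
 [-2, 0]]

For real matrices with standard dot products, the defining identity <Ax, y> = <x, A^* y> gives (Ax)^T y = x^T (A^*) y, i.e. x^T A^T y = x^T (A^*) y. Since this holds for all x, y, we must have A^* = A^T. Therefore
A^* =
[[-1, -2],
 [-2, 0]].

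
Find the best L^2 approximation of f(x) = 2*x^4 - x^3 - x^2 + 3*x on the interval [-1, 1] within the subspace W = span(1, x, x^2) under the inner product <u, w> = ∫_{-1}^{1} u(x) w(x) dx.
g(x) = 5*x^2/7 + 12*x/5 - 6/35

The best approximation g ∈ W is the orthogonal projection of f onto W. Writing g = a_0 + a_1 x + a_2 x^2, the coefficients solve the normal equations G · a = b where
  G_{ij} = <φ_i, φ_j> and b_i = <f, φ_i>, with φ_0 = 1, φ_1 = x, φ_2 = x^2.
G =
  [2, 0, 2/3]
  [0, 2/3, 0]
  [2/3, 0, 2/5],
b = (2/15, 8/5, 6/35).
Solving gives a_0 = -6/35, a_1 = 12/5, a_2 = 5/7, so
  g(x) = 5*x^2/7 + 12*x/5 - 6/35.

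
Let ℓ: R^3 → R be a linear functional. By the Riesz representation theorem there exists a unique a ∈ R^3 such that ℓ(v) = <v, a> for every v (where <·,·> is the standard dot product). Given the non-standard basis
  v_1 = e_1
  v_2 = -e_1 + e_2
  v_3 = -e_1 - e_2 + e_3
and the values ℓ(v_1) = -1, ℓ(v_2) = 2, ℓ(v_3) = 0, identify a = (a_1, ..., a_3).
a = (-1, 1, 0)

Write a = (a_1, ..., a_3) in the standard basis. For each basis vector v_i, ℓ(v_i) = <v_i, a> is a linear equation in the a_j's. Collect the n equations into a matrix system V a = ℓ, where row i of V is v_i (expressed in the standard basis). Since V is invertible (lower-triangular with 1s on the diagonal, up to permutation), solve by back-substitution:
  V =
[[1, 0, 0],
 [-1, 1, 0],
 [-1, -1, 1]]
  V a = (-1, 2, 0)
Solving gives a = (-1, 1, 0).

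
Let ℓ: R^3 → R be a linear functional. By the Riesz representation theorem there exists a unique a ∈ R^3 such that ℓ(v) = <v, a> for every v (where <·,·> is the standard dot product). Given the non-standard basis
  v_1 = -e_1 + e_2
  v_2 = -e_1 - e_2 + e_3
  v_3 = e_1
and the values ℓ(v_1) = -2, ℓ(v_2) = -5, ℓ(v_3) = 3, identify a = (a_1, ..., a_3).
a = (3, 1, -1)

Write a = (a_1, ..., a_3) in the standard basis. For each basis vector v_i, ℓ(v_i) = <v_i, a> is a linear equation in the a_j's. Collect the n equations into a matrix system V a = ℓ, where row i of V is v_i (expressed in the standard basis). Since V is invertible (lower-triangular with 1s on the diagonal, up to permutation), solve by back-substitution:
  V =
[[-1, 1, 0],
 [-1, -1, 1],
 [1, 0, 0]]
  V a = (-2, -5, 3)
Solving gives a = (3, 1, -1).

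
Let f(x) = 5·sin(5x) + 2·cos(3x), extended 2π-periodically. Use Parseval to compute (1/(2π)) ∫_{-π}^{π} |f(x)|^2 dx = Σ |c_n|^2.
Σ |c_n|^2 = 29/2

Expand |f|^2 and use orthogonality of {sin(nx), cos(mx)} on [-π, π]:
  ∫_{-π}^{π} sin(nx)^2 dx = π, ∫ cos(mx)^2 dx = π, and cross terms integrate to 0.
So ∫_{-π}^{π} f(x)^2 dx = 5^2 · π + 2^2 · π = (25 + 4)π.
Divide by 2π: (25 + 4)/2 = 29/2.
By Parseval, this equals Σ |c_n|^2.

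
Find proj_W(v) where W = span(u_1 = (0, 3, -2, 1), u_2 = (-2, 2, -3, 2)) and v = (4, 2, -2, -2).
proj_W(v) = (20/7, 22/7, 2/7, -6/7)

Set up U = [u_1 | ... | u_2] ∈ R^(4×2). The projector onto W = col(U) is P = U (U^T U)^(-1) U^T.
Compute U^T U =
  [14, 14]
  [14, 21],
and U^T v = (8, -2).
Solve U^T U · c = U^T v for the coefficients: c = (2, -10/7). The projection is proj_W(v) = U c.
Check: (v - proj_W(v)) · u_1 = 0  (should be 0).
Check: (v - proj_W(v)) · u_2 = 0  (should be 0).
Result: proj_W(v) = (20/7, 22/7, 2/7, -6/7).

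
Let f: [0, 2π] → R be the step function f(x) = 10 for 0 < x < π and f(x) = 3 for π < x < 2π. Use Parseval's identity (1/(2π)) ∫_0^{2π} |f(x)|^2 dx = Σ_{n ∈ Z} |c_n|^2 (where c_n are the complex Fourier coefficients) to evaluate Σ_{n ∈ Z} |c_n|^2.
Σ |c_n|^2 = 109/2

Parseval equates the L^2 energy of f (normalised by 1/(2π)) with the ℓ^2 sum of its Fourier coefficients: (1/(2π)) ∫_0^{2π} |f|^2 = Σ |c_n|^2.
Compute the left side: (1/(2π)) [∫_0^π 10^2 dx + ∫_π^{2π} 3^2 dx] = (1/(2π)) · (100π + 9π) = (100 + 9)/2 = 109/2.
So Σ_{n ∈ Z} |c_n|^2 = 109/2.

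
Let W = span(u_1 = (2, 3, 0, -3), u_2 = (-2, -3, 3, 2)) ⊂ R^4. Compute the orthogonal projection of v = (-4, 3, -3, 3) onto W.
proj_W(v) = (-88/211, -132/211, -720/211, 372/211)

Set up U = [u_1 | ... | u_2] ∈ R^(4×2). The projector onto W = col(U) is P = U (U^T U)^(-1) U^T.
Compute U^T U =
  [22, -19]
  [-19, 26],
and U^T v = (-8, -4).
Solve U^T U · c = U^T v for the coefficients: c = (-284/211, -240/211). The projection is proj_W(v) = U c.
Check: (v - proj_W(v)) · u_1 = 0  (should be 0).
Check: (v - proj_W(v)) · u_2 = 0  (should be 0).
Result: proj_W(v) = (-88/211, -132/211, -720/211, 372/211).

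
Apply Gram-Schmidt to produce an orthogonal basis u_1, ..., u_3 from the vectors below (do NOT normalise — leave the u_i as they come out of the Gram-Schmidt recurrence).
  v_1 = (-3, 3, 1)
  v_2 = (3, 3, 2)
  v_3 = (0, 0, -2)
Orthogonal basis:
  u_1 = (-3, 3, 1)
  u_2 = (63/19, 51/19, 36/19)
  u_3 = (6/23, 18/23, -36/23)

Apply the Gram-Schmidt recurrence
  u_1 = v_1
  u_i = v_i − Σ_{j<i} ((v_i · u_j) / (u_j · u_j)) · u_j.

Step by step this gives:
  u_1 = (-3, 3, 1)
  u_2 = (63/19, 51/19, 36/19)
  u_3 = (6/23, 18/23, -36/23)

Orthogonality check:
  u_2 · u_1 = 0 (should be 0)
  u_3 · u_1 = 0 (should be 0)
  u_3 · u_2 = 0 (should be 0)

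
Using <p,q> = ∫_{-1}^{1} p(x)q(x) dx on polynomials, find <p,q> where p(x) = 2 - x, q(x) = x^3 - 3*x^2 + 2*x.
<p,q> = -86/15

Expand the product: p(x)·q(x) = -x^4 + 5*x^3 - 8*x^2 + 4*x.
∫_{-1}^{1} of each monomial x^k gives [2/(k+1) if k even, 0 if k odd]. Integrating term-by-term (or equivalently evaluating the antiderivative F(x) = -x^5/5 + 5*x^4/4 - 8*x^3/3 + 2*x^2 at the endpoints):
  F(1) − F(−1) = 23/60 − (367/60) = -86/15.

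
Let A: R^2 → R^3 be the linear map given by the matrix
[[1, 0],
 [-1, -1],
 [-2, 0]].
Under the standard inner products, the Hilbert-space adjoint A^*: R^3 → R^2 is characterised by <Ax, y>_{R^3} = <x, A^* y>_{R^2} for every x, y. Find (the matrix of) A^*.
A^* = A^T =
[[1, -1, -2],
 [0, -1, 0]]

For real matrices with standard dot products, the defining identity <Ax, y> = <x, A^* y> gives (Ax)^T y = x^T (A^*) y, i.e. x^T A^T y = x^T (A^*) y. Since this holds for all x, y, we must have A^* = A^T. Therefore
A^* =
[[1, -1, -2],
 [0, -1, 0]].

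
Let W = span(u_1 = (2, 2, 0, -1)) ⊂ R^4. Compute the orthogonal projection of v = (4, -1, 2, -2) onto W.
proj_W(v) = (16/9, 16/9, 0, -8/9)

Set up U = [u_1 | ... | u_1] ∈ R^(4×1). The projector onto W = col(U) is P = U (U^T U)^(-1) U^T.
Compute U^T U =
  [9],
and U^T v = (8).
Solve U^T U · c = U^T v for the coefficients: c = (8/9). The projection is proj_W(v) = U c.
Check: (v - proj_W(v)) · u_1 = 0  (should be 0).
Result: proj_W(v) = (16/9, 16/9, 0, -8/9).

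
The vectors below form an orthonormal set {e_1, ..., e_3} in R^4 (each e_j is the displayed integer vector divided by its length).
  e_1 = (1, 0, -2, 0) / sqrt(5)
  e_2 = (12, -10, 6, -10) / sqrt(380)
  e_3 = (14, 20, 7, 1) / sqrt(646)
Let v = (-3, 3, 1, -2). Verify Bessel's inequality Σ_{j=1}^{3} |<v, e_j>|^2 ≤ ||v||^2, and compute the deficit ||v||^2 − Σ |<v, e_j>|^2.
Σ |<v, e_j>|^2 = 341/34; ||v||^2 = 23; deficit = 441/34

Write each e_j = u_j / sqrt(<u_j, u_j>) where u_j is the displayed integer vector. Then <v, e_j> = <v, u_j> / sqrt(<u_j, u_j>), so |<v, e_j>|^2 = <v, u_j>^2 / <u_j, u_j>.
Coefficients: <v, e_1> = -5/sqrt(5), <v, e_2> = -40/sqrt(380), <v, e_3> = 23/sqrt(646).
Square and sum: Σ |<v, e_j>|^2 = 341/34.
Compute ||v||^2 = v·v = 23.
Deficit = 23 − 341/34 = 441/34 ≥ 0, confirming Bessel's inequality. (The deficit equals ||v − Σ <v,e_j> e_j||^2, the squared distance from v to span{e_j}.)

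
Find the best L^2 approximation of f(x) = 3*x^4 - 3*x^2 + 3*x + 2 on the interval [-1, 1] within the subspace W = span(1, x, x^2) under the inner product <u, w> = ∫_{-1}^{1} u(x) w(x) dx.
g(x) = -3*x^2/7 + 3*x + 61/35

The best approximation g ∈ W is the orthogonal projection of f onto W. Writing g = a_0 + a_1 x + a_2 x^2, the coefficients solve the normal equations G · a = b where
  G_{ij} = <φ_i, φ_j> and b_i = <f, φ_i>, with φ_0 = 1, φ_1 = x, φ_2 = x^2.
G =
  [2, 0, 2/3]
  [0, 2/3, 0]
  [2/3, 0, 2/5],
b = (16/5, 2, 104/105).
Solving gives a_0 = 61/35, a_1 = 3, a_2 = -3/7, so
  g(x) = -3*x^2/7 + 3*x + 61/35.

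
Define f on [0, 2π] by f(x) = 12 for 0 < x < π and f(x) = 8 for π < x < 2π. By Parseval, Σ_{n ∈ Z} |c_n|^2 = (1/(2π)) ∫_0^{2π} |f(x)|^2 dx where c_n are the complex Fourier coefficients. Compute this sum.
Σ |c_n|^2 = 104

Parseval equates the L^2 energy of f (normalised by 1/(2π)) with the ℓ^2 sum of its Fourier coefficients: (1/(2π)) ∫_0^{2π} |f|^2 = Σ |c_n|^2.
Compute the left side: (1/(2π)) [∫_0^π 12^2 dx + ∫_π^{2π} 8^2 dx] = (1/(2π)) · (144π + 64π) = (144 + 64)/2 = 104.
So Σ_{n ∈ Z} |c_n|^2 = 104.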